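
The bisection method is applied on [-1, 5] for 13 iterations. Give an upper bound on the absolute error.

Bisection error bound: |error| ≤ (b-a)/2^n
|error| ≤ (5 - (-1))/2^13 = 6/2^13
|error| ≤ 0.0007324219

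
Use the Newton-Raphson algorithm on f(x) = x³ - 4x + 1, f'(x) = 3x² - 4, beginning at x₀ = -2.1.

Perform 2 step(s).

f(x) = x³ - 4x + 1
f'(x) = 3x² - 4
x₀ = -2.1

Newton-Raphson formula: x_{n+1} = x_n - f(x_n)/f'(x_n)

Iteration 1:
  f(-2.100000) = 0.139000
  f'(-2.100000) = 9.230000
  x_1 = -2.100000 - 0.139000/9.230000 = -2.115060
Iteration 2:
  f(-2.115060) = -0.001432
  f'(-2.115060) = 9.420431
  x_2 = -2.115060 - (-0.001432)/9.420431 = -2.114908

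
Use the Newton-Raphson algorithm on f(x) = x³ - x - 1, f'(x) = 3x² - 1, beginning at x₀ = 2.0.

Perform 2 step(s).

f(x) = x³ - x - 1
f'(x) = 3x² - 1
x₀ = 2.0

Newton-Raphson formula: x_{n+1} = x_n - f(x_n)/f'(x_n)

Iteration 1:
  f(2.000000) = 5.000000
  f'(2.000000) = 11.000000
  x_1 = 2.000000 - 5.000000/11.000000 = 1.545455
Iteration 2:
  f(1.545455) = 1.145755
  f'(1.545455) = 6.165289
  x_2 = 1.545455 - 1.145755/6.165289 = 1.359615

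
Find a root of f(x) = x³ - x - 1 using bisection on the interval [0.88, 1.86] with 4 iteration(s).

f(x) = x³ - x - 1
Initial interval: [0.88, 1.86]

Iteration 1:
  c_1 = (0.880000 + 1.860000)/2 = 1.370000
  f(c_1) = f(1.370000) = 0.201353
  f(a) × f(c) < 0, new interval: [0.880000, 1.370000]
Iteration 2:
  c_2 = (0.880000 + 1.370000)/2 = 1.125000
  f(c_2) = f(1.125000) = -0.701172
  f(a) × f(c) ≥ 0, new interval: [1.125000, 1.370000]
Iteration 3:
  c_3 = (1.125000 + 1.370000)/2 = 1.247500
  f(c_3) = f(1.247500) = -0.306070
  f(a) × f(c) ≥ 0, new interval: [1.247500, 1.370000]
Iteration 4:
  c_4 = (1.247500 + 1.370000)/2 = 1.308750
  f(c_4) = f(1.308750) = -0.067088
  f(a) × f(c) ≥ 0, new interval: [1.308750, 1.370000]

After 4 iteration(s), the approximation is c_4 = 1.308750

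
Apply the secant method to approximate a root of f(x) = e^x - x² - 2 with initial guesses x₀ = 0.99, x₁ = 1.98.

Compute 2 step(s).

f(x) = e^x - x² - 2
x₀ = 0.99, x₁ = 1.98

Secant formula: x_{n+1} = x_n - f(x_n)(x_n - x_{n-1})/(f(x_n) - f(x_{n-1}))

Iteration 1:
  f(0.990000) = -0.288866
  f(1.980000) = 1.322343
  x_2 = 1.980000 - 1.322343×(1.980000 - 0.990000)/(1.322343 - (-0.288866))
       = 1.167492
Iteration 2:
  f(1.980000) = 1.322343
  f(1.167492) = -0.149115
  x_3 = 1.167492 - (-0.149115)×(1.167492 - 1.980000)/(-0.149115 - 1.322343)
       = 1.249831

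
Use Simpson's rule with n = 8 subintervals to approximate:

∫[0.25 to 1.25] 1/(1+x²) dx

f(x) = 1/(1+x²)
a = 0.25, b = 1.25, n = 8
h = (b - a)/n = 0.125000

Simpson's rule: (h/3)[f(x₀) + 4f(x₁) + 2f(x₂) + ... + f(xₙ)]

x_0 = 0.2500, f(x_0) = 0.941176, coefficient = 1
x_1 = 0.3750, f(x_1) = 0.876712, coefficient = 4
x_2 = 0.5000, f(x_2) = 0.800000, coefficient = 2
x_3 = 0.6250, f(x_3) = 0.719101, coefficient = 4
x_4 = 0.7500, f(x_4) = 0.640000, coefficient = 2
x_5 = 0.8750, f(x_5) = 0.566372, coefficient = 4
x_6 = 1.0000, f(x_6) = 0.500000, coefficient = 2
x_7 = 1.1250, f(x_7) = 0.441379, coefficient = 4
x_8 = 1.2500, f(x_8) = 0.390244, coefficient = 1

I ≈ (0.125000/3) × 15.625678 = 0.651070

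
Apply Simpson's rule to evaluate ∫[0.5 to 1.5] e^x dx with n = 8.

f(x) = e^x
a = 0.5, b = 1.5, n = 8
h = (b - a)/n = 0.125000

Simpson's rule: (h/3)[f(x₀) + 4f(x₁) + 2f(x₂) + ... + f(xₙ)]

x_0 = 0.5000, f(x_0) = 1.648721, coefficient = 1
x_1 = 0.6250, f(x_1) = 1.868246, coefficient = 4
x_2 = 0.7500, f(x_2) = 2.117000, coefficient = 2
x_3 = 0.8750, f(x_3) = 2.398875, coefficient = 4
x_4 = 1.0000, f(x_4) = 2.718282, coefficient = 2
x_5 = 1.1250, f(x_5) = 3.080217, coefficient = 4
x_6 = 1.2500, f(x_6) = 3.490343, coefficient = 2
x_7 = 1.3750, f(x_7) = 3.955077, coefficient = 4
x_8 = 1.5000, f(x_8) = 4.481689, coefficient = 1

I ≈ (0.125000/3) × 67.991319 = 2.832972
Exact value: 2.832968
Error: 0.000004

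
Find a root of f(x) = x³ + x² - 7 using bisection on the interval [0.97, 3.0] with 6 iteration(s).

f(x) = x³ + x² - 7
Initial interval: [0.97, 3.0]

Iteration 1:
  c_1 = (0.970000 + 3.000000)/2 = 1.985000
  f(c_1) = f(1.985000) = 4.761572
  f(a) × f(c) < 0, new interval: [0.970000, 1.985000]
Iteration 2:
  c_2 = (0.970000 + 1.985000)/2 = 1.477500
  f(c_2) = f(1.477500) = -1.591602
  f(a) × f(c) ≥ 0, new interval: [1.477500, 1.985000]
Iteration 3:
  c_3 = (1.477500 + 1.985000)/2 = 1.731250
  f(c_3) = f(1.731250) = 1.186175
  f(a) × f(c) < 0, new interval: [1.477500, 1.731250]
Iteration 4:
  c_4 = (1.477500 + 1.731250)/2 = 1.604375
  f(c_4) = f(1.604375) = -0.296289
  f(a) × f(c) ≥ 0, new interval: [1.604375, 1.731250]
Iteration 5:
  c_5 = (1.604375 + 1.731250)/2 = 1.667813
  f(c_5) = f(1.667813) = 0.420783
  f(a) × f(c) < 0, new interval: [1.604375, 1.667813]
Iteration 6:
  c_6 = (1.604375 + 1.667813)/2 = 1.636094
  f(c_6) = f(1.636094) = 0.056303
  f(a) × f(c) < 0, new interval: [1.604375, 1.636094]

After 6 iteration(s), the approximation is c_6 = 1.636094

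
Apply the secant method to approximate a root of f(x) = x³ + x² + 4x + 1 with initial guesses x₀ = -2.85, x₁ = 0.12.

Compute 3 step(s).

f(x) = x³ + x² + 4x + 1
x₀ = -2.85, x₁ = 0.12

Secant formula: x_{n+1} = x_n - f(x_n)(x_n - x_{n-1})/(f(x_n) - f(x_{n-1}))

Iteration 1:
  f(-2.850000) = -25.426625
  f(0.120000) = 1.496128
  x_2 = 0.120000 - 1.496128×(0.120000 - (-2.850000))/(1.496128 - (-25.426625))
       = -0.045046
Iteration 2:
  f(0.120000) = 1.496128
  f(-0.045046) = 0.821753
  x_3 = -0.045046 - 0.821753×(-0.045046 - 0.120000)/(0.821753 - 1.496128)
       = -0.246162
Iteration 3:
  f(-0.045046) = 0.821753
  f(-0.246162) = 0.061033
  x_4 = -0.246162 - 0.061033×(-0.246162 - (-0.045046))/(0.061033 - 0.821753)
       = -0.262297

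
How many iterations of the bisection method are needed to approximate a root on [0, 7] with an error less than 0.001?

We need (b-a)/2^n ≤ 0.001
(7 - 0)/2^n ≤ 0.001
7/2^n ≤ 0.001
2^n ≥ 7000
n ≥ log₂(7000) = 12.77
n ≥ 13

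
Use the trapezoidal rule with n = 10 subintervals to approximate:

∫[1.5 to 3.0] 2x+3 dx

f(x) = 2x+3
a = 1.5, b = 3.0, n = 10
h = (b - a)/n = 0.150000

Trapezoidal rule: (h/2)[f(x₀) + 2f(x₁) + 2f(x₂) + ... + f(xₙ)]

x_0 = 1.5000, f(x_0) = 6.000000, coefficient = 1
x_1 = 1.6500, f(x_1) = 6.300000, coefficient = 2
x_2 = 1.8000, f(x_2) = 6.600000, coefficient = 2
x_3 = 1.9500, f(x_3) = 6.900000, coefficient = 2
x_4 = 2.1000, f(x_4) = 7.200000, coefficient = 2
x_5 = 2.2500, f(x_5) = 7.500000, coefficient = 2
x_6 = 2.4000, f(x_6) = 7.800000, coefficient = 2
x_7 = 2.5500, f(x_7) = 8.100000, coefficient = 2
x_8 = 2.7000, f(x_8) = 8.400000, coefficient = 2
x_9 = 2.8500, f(x_9) = 8.700000, coefficient = 2
x_10 = 3.0000, f(x_10) = 9.000000, coefficient = 1

I ≈ (0.150000/2) × 150.000000 = 11.250000
Exact value: 11.250000
Error: 0.000000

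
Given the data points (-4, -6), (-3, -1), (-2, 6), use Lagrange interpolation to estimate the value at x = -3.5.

Lagrange interpolation formula:
P(x) = Σ yᵢ × Lᵢ(x)
where Lᵢ(x) = Π_{j≠i} (x - xⱼ)/(xᵢ - xⱼ)

L_0(-3.5) = (-3.5 - (-3))/(-4 - (-3)) × (-3.5 - (-2))/(-4 - (-2)) = 0.375000
L_1(-3.5) = (-3.5 - (-4))/(-3 - (-4)) × (-3.5 - (-2))/(-3 - (-2)) = 0.750000
L_2(-3.5) = (-3.5 - (-4))/(-2 - (-4)) × (-3.5 - (-3))/(-2 - (-3)) = -0.125000

P(-3.5) = (-6)×L_0(-3.5) + (-1)×L_1(-3.5) + 6×L_2(-3.5)
P(-3.5) = -3.750000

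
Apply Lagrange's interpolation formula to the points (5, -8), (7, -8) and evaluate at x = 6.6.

Lagrange interpolation formula:
P(x) = Σ yᵢ × Lᵢ(x)
where Lᵢ(x) = Π_{j≠i} (x - xⱼ)/(xᵢ - xⱼ)

L_0(6.6) = (6.6 - 7)/(5 - 7) = 0.200000
L_1(6.6) = (6.6 - 5)/(7 - 5) = 0.800000

P(6.6) = (-8)×L_0(6.6) + (-8)×L_1(6.6)
P(6.6) = -8.000000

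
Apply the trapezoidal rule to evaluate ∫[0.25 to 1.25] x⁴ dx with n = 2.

f(x) = x⁴
a = 0.25, b = 1.25, n = 2
h = (b - a)/n = 0.500000

Trapezoidal rule: (h/2)[f(x₀) + 2f(x₁) + 2f(x₂) + ... + f(xₙ)]

x_0 = 0.2500, f(x_0) = 0.003906, coefficient = 1
x_1 = 0.7500, f(x_1) = 0.316406, coefficient = 2
x_2 = 1.2500, f(x_2) = 2.441406, coefficient = 1

I ≈ (0.500000/2) × 3.078125 = 0.769531
Exact value: 0.610156
Error: 0.159375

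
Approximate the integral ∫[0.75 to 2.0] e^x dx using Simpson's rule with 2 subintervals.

f(x) = e^x
a = 0.75, b = 2.0, n = 2
h = (b - a)/n = 0.625000

Simpson's rule: (h/3)[f(x₀) + 4f(x₁) + 2f(x₂) + ... + f(xₙ)]

x_0 = 0.7500, f(x_0) = 2.117000, coefficient = 1
x_1 = 1.3750, f(x_1) = 3.955077, coefficient = 4
x_2 = 2.0000, f(x_2) = 7.389056, coefficient = 1

I ≈ (0.625000/3) × 25.326363 = 5.276326
Exact value: 5.272056
Error: 0.004270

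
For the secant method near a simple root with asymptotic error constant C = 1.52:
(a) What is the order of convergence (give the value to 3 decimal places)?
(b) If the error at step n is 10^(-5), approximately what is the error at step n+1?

(a) Secant method has superlinear convergence with order φ = (1+√5)/2 ≈ 1.618.
    This means |e_{n+1}| ≈ C|e_n|^1.618.

(b) With |e_n| = 10^(-5) and C = 1.52:
    |e_{n+1}| ≈ 1.52 × (10^(-5))^1.618 = 1.52 × 10^(-8.09)

(a) ≈ 1.618 (golden ratio); (b) |e_{n+1}| ≈ 1.235e-08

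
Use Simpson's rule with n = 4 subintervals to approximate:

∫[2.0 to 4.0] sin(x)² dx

f(x) = sin(x)²
a = 2.0, b = 4.0, n = 4
h = (b - a)/n = 0.500000

Simpson's rule: (h/3)[f(x₀) + 4f(x₁) + 2f(x₂) + ... + f(xₙ)]

x_0 = 2.0000, f(x_0) = 0.826822, coefficient = 1
x_1 = 2.5000, f(x_1) = 0.358169, coefficient = 4
x_2 = 3.0000, f(x_2) = 0.019915, coefficient = 2
x_3 = 3.5000, f(x_3) = 0.123049, coefficient = 4
x_4 = 4.0000, f(x_4) = 0.572750, coefficient = 1

I ≈ (0.500000/3) × 3.364273 = 0.560712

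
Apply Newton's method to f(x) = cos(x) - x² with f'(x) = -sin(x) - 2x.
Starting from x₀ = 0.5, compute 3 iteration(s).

f(x) = cos(x) - x²
f'(x) = -sin(x) - 2x
x₀ = 0.5

Newton-Raphson formula: x_{n+1} = x_n - f(x_n)/f'(x_n)

Iteration 1:
  f(0.500000) = 0.627583
  f'(0.500000) = -1.479426
  x_1 = 0.500000 - 0.627583/(-1.479426) = 0.924207
Iteration 2:
  f(0.924207) = -0.251691
  f'(0.924207) = -2.646557
  x_2 = 0.924207 - (-0.251691)/(-2.646557) = 0.829106
Iteration 3:
  f(0.829106) = -0.011881
  f'(0.829106) = -2.395539
  x_3 = 0.829106 - (-0.011881)/(-2.395539) = 0.824146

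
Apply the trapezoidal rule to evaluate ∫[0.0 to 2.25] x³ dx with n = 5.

f(x) = x³
a = 0.0, b = 2.25, n = 5
h = (b - a)/n = 0.450000

Trapezoidal rule: (h/2)[f(x₀) + 2f(x₁) + 2f(x₂) + ... + f(xₙ)]

x_0 = 0.0000, f(x_0) = 0.000000, coefficient = 1
x_1 = 0.4500, f(x_1) = 0.091125, coefficient = 2
x_2 = 0.9000, f(x_2) = 0.729000, coefficient = 2
x_3 = 1.3500, f(x_3) = 2.460375, coefficient = 2
x_4 = 1.8000, f(x_4) = 5.832000, coefficient = 2
x_5 = 2.2500, f(x_5) = 11.390625, coefficient = 1

I ≈ (0.450000/2) × 29.615625 = 6.663516
Exact value: 6.407227
Error: 0.256289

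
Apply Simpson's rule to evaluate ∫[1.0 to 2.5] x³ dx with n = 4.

f(x) = x³
a = 1.0, b = 2.5, n = 4
h = (b - a)/n = 0.375000

Simpson's rule: (h/3)[f(x₀) + 4f(x₁) + 2f(x₂) + ... + f(xₙ)]

x_0 = 1.0000, f(x_0) = 1.000000, coefficient = 1
x_1 = 1.3750, f(x_1) = 2.599609, coefficient = 4
x_2 = 1.7500, f(x_2) = 5.359375, coefficient = 2
x_3 = 2.1250, f(x_3) = 9.595703, coefficient = 4
x_4 = 2.5000, f(x_4) = 15.625000, coefficient = 1

I ≈ (0.375000/3) × 76.125000 = 9.515625
Exact value: 9.515625
Error: 0.000000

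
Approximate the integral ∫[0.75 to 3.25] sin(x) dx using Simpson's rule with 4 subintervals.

f(x) = sin(x)
a = 0.75, b = 3.25, n = 4
h = (b - a)/n = 0.625000

Simpson's rule: (h/3)[f(x₀) + 4f(x₁) + 2f(x₂) + ... + f(xₙ)]

x_0 = 0.7500, f(x_0) = 0.681639, coefficient = 1
x_1 = 1.3750, f(x_1) = 0.980893, coefficient = 4
x_2 = 2.0000, f(x_2) = 0.909297, coefficient = 2
x_3 = 2.6250, f(x_3) = 0.493920, coefficient = 4
x_4 = 3.2500, f(x_4) = -0.108195, coefficient = 1

I ≈ (0.625000/3) × 8.291292 = 1.727352
Exact value: 1.725819
Error: 0.001534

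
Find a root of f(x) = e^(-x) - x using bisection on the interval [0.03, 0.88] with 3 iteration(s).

f(x) = e^(-x) - x
Initial interval: [0.03, 0.88]

Iteration 1:
  c_1 = (0.030000 + 0.880000)/2 = 0.455000
  f(c_1) = f(0.455000) = 0.179448
  f(a) × f(c) ≥ 0, new interval: [0.455000, 0.880000]
Iteration 2:
  c_2 = (0.455000 + 0.880000)/2 = 0.667500
  f(c_2) = f(0.667500) = -0.154511
  f(a) × f(c) < 0, new interval: [0.455000, 0.667500]
Iteration 3:
  c_3 = (0.455000 + 0.667500)/2 = 0.561250
  f(c_3) = f(0.561250) = 0.009245
  f(a) × f(c) ≥ 0, new interval: [0.561250, 0.667500]

After 3 iteration(s), the approximation is c_3 = 0.561250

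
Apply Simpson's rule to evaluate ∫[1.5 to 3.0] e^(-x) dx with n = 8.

f(x) = e^(-x)
a = 1.5, b = 3.0, n = 8
h = (b - a)/n = 0.187500

Simpson's rule: (h/3)[f(x₀) + 4f(x₁) + 2f(x₂) + ... + f(xₙ)]

x_0 = 1.5000, f(x_0) = 0.223130, coefficient = 1
x_1 = 1.6875, f(x_1) = 0.184981, coefficient = 4
x_2 = 1.8750, f(x_2) = 0.153355, coefficient = 2
x_3 = 2.0625, f(x_3) = 0.127136, coefficient = 4
x_4 = 2.2500, f(x_4) = 0.105399, coefficient = 2
x_5 = 2.4375, f(x_5) = 0.087379, coefficient = 4
x_6 = 2.6250, f(x_6) = 0.072440, coefficient = 2
x_7 = 2.8125, f(x_7) = 0.060055, coefficient = 4
x_8 = 3.0000, f(x_8) = 0.049787, coefficient = 1

I ≈ (0.187500/3) × 2.773508 = 0.173344
Exact value: 0.173343
Error: 0.000001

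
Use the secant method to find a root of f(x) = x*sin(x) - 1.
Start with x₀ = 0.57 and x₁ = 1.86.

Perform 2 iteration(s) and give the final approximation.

f(x) = x*sin(x) - 1
x₀ = 0.57, x₁ = 1.86

Secant formula: x_{n+1} = x_n - f(x_n)(x_n - x_{n-1})/(f(x_n) - f(x_{n-1}))

Iteration 1:
  f(0.570000) = -0.692410
  f(1.860000) = 0.782757
  x_2 = 1.860000 - 0.782757×(1.860000 - 0.570000)/(0.782757 - (-0.692410))
       = 1.175497
Iteration 2:
  f(1.860000) = 0.782757
  f(1.175497) = 0.084844
  x_3 = 1.175497 - 0.084844×(1.175497 - 1.860000)/(0.084844 - 0.782757)
       = 1.092283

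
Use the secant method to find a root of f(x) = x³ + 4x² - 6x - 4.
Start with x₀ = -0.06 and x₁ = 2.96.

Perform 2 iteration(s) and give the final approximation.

f(x) = x³ + 4x² - 6x - 4
x₀ = -0.06, x₁ = 2.96

Secant formula: x_{n+1} = x_n - f(x_n)(x_n - x_{n-1})/(f(x_n) - f(x_{n-1}))

Iteration 1:
  f(-0.060000) = -3.625816
  f(2.960000) = 39.220736
  x_2 = 2.960000 - 39.220736×(2.960000 - (-0.060000))/(39.220736 - (-3.625816))
       = 0.195562
Iteration 2:
  f(2.960000) = 39.220736
  f(0.195562) = -5.012916
  x_3 = 0.195562 - (-5.012916)×(0.195562 - 2.960000)/(-5.012916 - 39.220736)
       = 0.508851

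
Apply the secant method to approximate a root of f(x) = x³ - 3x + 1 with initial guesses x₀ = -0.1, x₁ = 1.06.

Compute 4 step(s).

f(x) = x³ - 3x + 1
x₀ = -0.1, x₁ = 1.06

Secant formula: x_{n+1} = x_n - f(x_n)(x_n - x_{n-1})/(f(x_n) - f(x_{n-1}))

Iteration 1:
  f(-0.100000) = 1.299000
  f(1.060000) = -0.988984
  x_2 = 1.060000 - (-0.988984)×(1.060000 - (-0.100000))/(-0.988984 - 1.299000)
       = 0.558589
Iteration 2:
  f(1.060000) = -0.988984
  f(0.558589) = -0.501474
  x_3 = 0.558589 - (-0.501474)×(0.558589 - 1.060000)/(-0.501474 - (-0.988984))
       = 0.042815
Iteration 3:
  f(0.558589) = -0.501474
  f(0.042815) = 0.871635
  x_4 = 0.042815 - 0.871635×(0.042815 - 0.558589)/(0.871635 - (-0.501474))
       = 0.370222
Iteration 4:
  f(0.042815) = 0.871635
  f(0.370222) = -0.059923
  x_5 = 0.370222 - (-0.059923)×(0.370222 - 0.042815)/(-0.059923 - 0.871635)
       = 0.349162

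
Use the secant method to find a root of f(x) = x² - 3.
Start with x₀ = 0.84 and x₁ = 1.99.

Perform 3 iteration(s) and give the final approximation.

f(x) = x² - 3
x₀ = 0.84, x₁ = 1.99

Secant formula: x_{n+1} = x_n - f(x_n)(x_n - x_{n-1})/(f(x_n) - f(x_{n-1}))

Iteration 1:
  f(0.840000) = -2.294400
  f(1.990000) = 0.960100
  x_2 = 1.990000 - 0.960100×(1.990000 - 0.840000)/(0.960100 - (-2.294400))
       = 1.650742
Iteration 2:
  f(1.990000) = 0.960100
  f(1.650742) = -0.275051
  x_3 = 1.650742 - (-0.275051)×(1.650742 - 1.990000)/(-0.275051 - 0.960100)
       = 1.726290
Iteration 3:
  f(1.650742) = -0.275051
  f(1.726290) = -0.019923
  x_4 = 1.726290 - (-0.019923)×(1.726290 - 1.650742)/(-0.019923 - (-0.275051))
       = 1.732190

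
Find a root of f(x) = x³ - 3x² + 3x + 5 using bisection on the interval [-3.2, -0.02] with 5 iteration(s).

f(x) = x³ - 3x² + 3x + 5
Initial interval: [-3.2, -0.02]

Iteration 1:
  c_1 = (-3.200000 + (-0.020000))/2 = -1.610000
  f(c_1) = f(-1.610000) = -11.779581
  f(a) × f(c) ≥ 0, new interval: [-1.610000, -0.020000]
Iteration 2:
  c_2 = (-1.610000 + (-0.020000))/2 = -0.815000
  f(c_2) = f(-0.815000) = 0.020982
  f(a) × f(c) < 0, new interval: [-1.610000, -0.815000]
Iteration 3:
  c_3 = (-1.610000 + (-0.815000))/2 = -1.212500
  f(c_3) = f(-1.212500) = -4.830533
  f(a) × f(c) ≥ 0, new interval: [-1.212500, -0.815000]
Iteration 4:
  c_4 = (-1.212500 + (-0.815000))/2 = -1.013750
  f(c_4) = f(-1.013750) = -2.166137
  f(a) × f(c) ≥ 0, new interval: [-1.013750, -0.815000]
Iteration 5:
  c_5 = (-1.013750 + (-0.815000))/2 = -0.914375
  f(c_5) = f(-0.914375) = -1.015862
  f(a) × f(c) ≥ 0, new interval: [-0.914375, -0.815000]

After 5 iteration(s), the approximation is c_5 = -0.914375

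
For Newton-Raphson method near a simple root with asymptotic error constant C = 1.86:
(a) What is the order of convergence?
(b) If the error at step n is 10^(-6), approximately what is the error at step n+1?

(a) Newton-Raphson has quadratic (order 2) convergence near simple roots.
    This means |e_{n+1}| ≈ C|e_n|².

(b) With |e_n| = 10^(-6) and C = 1.86:
    |e_{n+1}| ≈ 1.86 × (10^(-6))² = 1.86 × 10^(-12)

(a) 2 (quadratic); (b) |e_{n+1}| ≈ 1.860e-12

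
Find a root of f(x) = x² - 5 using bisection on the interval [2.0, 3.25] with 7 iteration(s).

f(x) = x² - 5
Initial interval: [2.0, 3.25]

Iteration 1:
  c_1 = (2.000000 + 3.250000)/2 = 2.625000
  f(c_1) = f(2.625000) = 1.890625
  f(a) × f(c) < 0, new interval: [2.000000, 2.625000]
Iteration 2:
  c_2 = (2.000000 + 2.625000)/2 = 2.312500
  f(c_2) = f(2.312500) = 0.347656
  f(a) × f(c) < 0, new interval: [2.000000, 2.312500]
Iteration 3:
  c_3 = (2.000000 + 2.312500)/2 = 2.156250
  f(c_3) = f(2.156250) = -0.350586
  f(a) × f(c) ≥ 0, new interval: [2.156250, 2.312500]
Iteration 4:
  c_4 = (2.156250 + 2.312500)/2 = 2.234375
  f(c_4) = f(2.234375) = -0.007568
  f(a) × f(c) ≥ 0, new interval: [2.234375, 2.312500]
Iteration 5:
  c_5 = (2.234375 + 2.312500)/2 = 2.273438
  f(c_5) = f(2.273438) = 0.168518
  f(a) × f(c) < 0, new interval: [2.234375, 2.273438]
Iteration 6:
  c_6 = (2.234375 + 2.273438)/2 = 2.253906
  f(c_6) = f(2.253906) = 0.080093
  f(a) × f(c) < 0, new interval: [2.234375, 2.253906]
Iteration 7:
  c_7 = (2.234375 + 2.253906)/2 = 2.244141
  f(c_7) = f(2.244141) = 0.036167
  f(a) × f(c) < 0, new interval: [2.234375, 2.244141]

After 7 iteration(s), the approximation is c_7 = 2.244141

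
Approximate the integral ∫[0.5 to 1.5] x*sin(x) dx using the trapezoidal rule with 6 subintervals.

f(x) = x*sin(x)
a = 0.5, b = 1.5, n = 6
h = (b - a)/n = 0.166667

Trapezoidal rule: (h/2)[f(x₀) + 2f(x₁) + 2f(x₂) + ... + f(xₙ)]

x_0 = 0.5000, f(x_0) = 0.239713, coefficient = 1
x_1 = 0.6667, f(x_1) = 0.412247, coefficient = 2
x_2 = 0.8333, f(x_2) = 0.616814, coefficient = 2
x_3 = 1.0000, f(x_3) = 0.841471, coefficient = 2
x_4 = 1.1667, f(x_4) = 1.072686, coefficient = 2
x_5 = 1.3333, f(x_5) = 1.295917, coefficient = 2
x_6 = 1.5000, f(x_6) = 1.496242, coefficient = 1

I ≈ (0.166667/2) × 10.214224 = 0.851185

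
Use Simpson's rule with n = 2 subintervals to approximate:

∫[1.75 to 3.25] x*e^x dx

f(x) = x*e^x
a = 1.75, b = 3.25, n = 2
h = (b - a)/n = 0.750000

Simpson's rule: (h/3)[f(x₀) + 4f(x₁) + 2f(x₂) + ... + f(xₙ)]

x_0 = 1.7500, f(x_0) = 10.070555, coefficient = 1
x_1 = 2.5000, f(x_1) = 30.456235, coefficient = 4
x_2 = 3.2500, f(x_2) = 83.818605, coefficient = 1

I ≈ (0.750000/3) × 215.714099 = 53.928525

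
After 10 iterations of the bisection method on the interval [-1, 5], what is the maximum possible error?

Bisection error bound: |error| ≤ (b-a)/2^n
|error| ≤ (5 - (-1))/2^10 = 6/2^10
|error| ≤ 0.0058593750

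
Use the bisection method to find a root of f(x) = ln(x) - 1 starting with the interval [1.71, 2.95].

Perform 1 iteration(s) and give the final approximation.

f(x) = ln(x) - 1
Initial interval: [1.71, 2.95]

Iteration 1:
  c_1 = (1.710000 + 2.950000)/2 = 2.330000
  f(c_1) = f(2.330000) = -0.154132
  f(a) × f(c) ≥ 0, new interval: [2.330000, 2.950000]

After 1 iteration(s), the approximation is c_1 = 2.330000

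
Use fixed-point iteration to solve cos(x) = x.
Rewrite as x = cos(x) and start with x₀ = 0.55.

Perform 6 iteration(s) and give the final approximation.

Equation: cos(x) = x
Fixed-point form: x = cos(x)
x₀ = 0.55

x_1 = g(0.550000) = 0.852525
x_2 = g(0.852525) = 0.658084
x_3 = g(0.658084) = 0.791165
x_4 = g(0.791165) = 0.703017
x_5 = g(0.703017) = 0.762895
x_6 = g(0.762895) = 0.722839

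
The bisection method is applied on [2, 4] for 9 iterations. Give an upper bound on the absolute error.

Bisection error bound: |error| ≤ (b-a)/2^n
|error| ≤ (4 - 2)/2^9 = 2/2^9
|error| ≤ 0.0039062500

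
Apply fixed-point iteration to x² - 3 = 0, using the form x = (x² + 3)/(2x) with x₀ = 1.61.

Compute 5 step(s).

Equation: x² - 3 = 0
Fixed-point form: x = (x² + 3)/(2x)
x₀ = 1.61

x_1 = g(1.610000) = 1.736677
x_2 = g(1.736677) = 1.732057
x_3 = g(1.732057) = 1.732051
x_4 = g(1.732051) = 1.732051
x_5 = g(1.732051) = 1.732051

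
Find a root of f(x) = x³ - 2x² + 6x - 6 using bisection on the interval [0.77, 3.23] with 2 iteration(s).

f(x) = x³ - 2x² + 6x - 6
Initial interval: [0.77, 3.23]

Iteration 1:
  c_1 = (0.770000 + 3.230000)/2 = 2.000000
  f(c_1) = f(2.000000) = 6.000000
  f(a) × f(c) < 0, new interval: [0.770000, 2.000000]
Iteration 2:
  c_2 = (0.770000 + 2.000000)/2 = 1.385000
  f(c_2) = f(1.385000) = 1.130292
  f(a) × f(c) < 0, new interval: [0.770000, 1.385000]

After 2 iteration(s), the approximation is c_2 = 1.385000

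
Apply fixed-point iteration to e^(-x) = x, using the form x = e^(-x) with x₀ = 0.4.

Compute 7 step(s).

Equation: e^(-x) = x
Fixed-point form: x = e^(-x)
x₀ = 0.4

x_1 = g(0.400000) = 0.670320
x_2 = g(0.670320) = 0.511545
x_3 = g(0.511545) = 0.599569
x_4 = g(0.599569) = 0.549048
x_5 = g(0.549048) = 0.577499
x_6 = g(0.577499) = 0.561300
x_7 = g(0.561300) = 0.570467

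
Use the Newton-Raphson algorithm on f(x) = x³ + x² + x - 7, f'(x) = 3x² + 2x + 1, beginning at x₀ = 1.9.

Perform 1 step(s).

f(x) = x³ + x² + x - 7
f'(x) = 3x² + 2x + 1
x₀ = 1.9

Newton-Raphson formula: x_{n+1} = x_n - f(x_n)/f'(x_n)

Iteration 1:
  f(1.900000) = 5.369000
  f'(1.900000) = 15.630000
  x_1 = 1.900000 - 5.369000/15.630000 = 1.556494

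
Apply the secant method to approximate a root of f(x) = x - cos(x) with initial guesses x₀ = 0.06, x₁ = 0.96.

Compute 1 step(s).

f(x) = x - cos(x)
x₀ = 0.06, x₁ = 0.96

Secant formula: x_{n+1} = x_n - f(x_n)(x_n - x_{n-1})/(f(x_n) - f(x_{n-1}))

Iteration 1:
  f(0.060000) = -0.938201
  f(0.960000) = 0.386480
  x_2 = 0.960000 - 0.386480×(0.960000 - 0.060000)/(0.386480 - (-0.938201))
       = 0.697422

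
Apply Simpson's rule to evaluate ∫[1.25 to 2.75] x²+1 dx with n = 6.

f(x) = x²+1
a = 1.25, b = 2.75, n = 6
h = (b - a)/n = 0.250000

Simpson's rule: (h/3)[f(x₀) + 4f(x₁) + 2f(x₂) + ... + f(xₙ)]

x_0 = 1.2500, f(x_0) = 2.562500, coefficient = 1
x_1 = 1.5000, f(x_1) = 3.250000, coefficient = 4
x_2 = 1.7500, f(x_2) = 4.062500, coefficient = 2
x_3 = 2.0000, f(x_3) = 5.000000, coefficient = 4
x_4 = 2.2500, f(x_4) = 6.062500, coefficient = 2
x_5 = 2.5000, f(x_5) = 7.250000, coefficient = 4
x_6 = 2.7500, f(x_6) = 8.562500, coefficient = 1

I ≈ (0.250000/3) × 93.375000 = 7.781250
Exact value: 7.781250
Error: 0.000000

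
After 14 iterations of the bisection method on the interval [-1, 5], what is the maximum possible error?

Bisection error bound: |error| ≤ (b-a)/2^n
|error| ≤ (5 - (-1))/2^14 = 6/2^14
|error| ≤ 0.0003662109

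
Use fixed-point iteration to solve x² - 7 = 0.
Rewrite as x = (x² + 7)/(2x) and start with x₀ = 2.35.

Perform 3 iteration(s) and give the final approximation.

Equation: x² - 7 = 0
Fixed-point form: x = (x² + 7)/(2x)
x₀ = 2.35

x_1 = g(2.350000) = 2.664362
x_2 = g(2.664362) = 2.645816
x_3 = g(2.645816) = 2.645751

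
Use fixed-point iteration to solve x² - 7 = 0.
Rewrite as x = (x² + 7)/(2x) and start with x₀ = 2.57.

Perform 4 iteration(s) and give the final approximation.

Equation: x² - 7 = 0
Fixed-point form: x = (x² + 7)/(2x)
x₀ = 2.57

x_1 = g(2.570000) = 2.646868
x_2 = g(2.646868) = 2.645752
x_3 = g(2.645752) = 2.645751
x_4 = g(2.645751) = 2.645751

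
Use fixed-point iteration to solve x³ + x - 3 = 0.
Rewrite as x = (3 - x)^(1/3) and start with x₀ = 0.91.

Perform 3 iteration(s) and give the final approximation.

Equation: x³ + x - 3 = 0
Fixed-point form: x = (3 - x)^(1/3)
x₀ = 0.91

x_1 = g(0.910000) = 1.278543
x_2 = g(1.278543) = 1.198483
x_3 = g(1.198483) = 1.216782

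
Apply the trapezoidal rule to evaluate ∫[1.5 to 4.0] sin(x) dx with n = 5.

f(x) = sin(x)
a = 1.5, b = 4.0, n = 5
h = (b - a)/n = 0.500000

Trapezoidal rule: (h/2)[f(x₀) + 2f(x₁) + 2f(x₂) + ... + f(xₙ)]

x_0 = 1.5000, f(x_0) = 0.997495, coefficient = 1
x_1 = 2.0000, f(x_1) = 0.909297, coefficient = 2
x_2 = 2.5000, f(x_2) = 0.598472, coefficient = 2
x_3 = 3.0000, f(x_3) = 0.141120, coefficient = 2
x_4 = 3.5000, f(x_4) = -0.350783, coefficient = 2
x_5 = 4.0000, f(x_5) = -0.756802, coefficient = 1

I ≈ (0.500000/2) × 2.836905 = 0.709226
Exact value: 0.724381
Error: 0.015155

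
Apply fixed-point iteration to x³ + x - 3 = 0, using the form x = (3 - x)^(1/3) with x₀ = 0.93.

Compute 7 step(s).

Equation: x³ + x - 3 = 0
Fixed-point form: x = (3 - x)^(1/3)
x₀ = 0.93

x_1 = g(0.930000) = 1.274452
x_2 = g(1.274452) = 1.199432
x_3 = g(1.199432) = 1.216568
x_4 = g(1.216568) = 1.212697
x_5 = g(1.212697) = 1.213574
x_6 = g(1.213574) = 1.213375
x_7 = g(1.213375) = 1.213420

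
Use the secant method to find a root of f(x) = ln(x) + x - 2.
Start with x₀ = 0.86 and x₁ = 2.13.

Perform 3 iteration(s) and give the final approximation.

f(x) = ln(x) + x - 2
x₀ = 0.86, x₁ = 2.13

Secant formula: x_{n+1} = x_n - f(x_n)(x_n - x_{n-1})/(f(x_n) - f(x_{n-1}))

Iteration 1:
  f(0.860000) = -1.290823
  f(2.130000) = 0.886122
  x_2 = 2.130000 - 0.886122×(2.130000 - 0.860000)/(0.886122 - (-1.290823))
       = 1.613049
Iteration 2:
  f(2.130000) = 0.886122
  f(1.613049) = 0.091174
  x_3 = 1.613049 - 0.091174×(1.613049 - 2.130000)/(0.091174 - 0.886122)
       = 1.553758
Iteration 3:
  f(1.613049) = 0.091174
  f(1.553758) = -0.005565
  x_4 = 1.553758 - (-0.005565)×(1.553758 - 1.613049)/(-0.005565 - 0.091174)
       = 1.557169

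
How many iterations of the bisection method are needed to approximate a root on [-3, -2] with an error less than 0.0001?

We need (b-a)/2^n ≤ 0.0001
(-2 - (-3))/2^n ≤ 0.0001
1/2^n ≤ 0.0001
2^n ≥ 10000
n ≥ log₂(10000) = 13.29
n ≥ 14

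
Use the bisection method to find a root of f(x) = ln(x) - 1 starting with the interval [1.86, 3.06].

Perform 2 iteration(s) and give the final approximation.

f(x) = ln(x) - 1
Initial interval: [1.86, 3.06]

Iteration 1:
  c_1 = (1.860000 + 3.060000)/2 = 2.460000
  f(c_1) = f(2.460000) = -0.099839
  f(a) × f(c) ≥ 0, new interval: [2.460000, 3.060000]
Iteration 2:
  c_2 = (2.460000 + 3.060000)/2 = 2.760000
  f(c_2) = f(2.760000) = 0.015231
  f(a) × f(c) < 0, new interval: [2.460000, 2.760000]

After 2 iteration(s), the approximation is c_2 = 2.760000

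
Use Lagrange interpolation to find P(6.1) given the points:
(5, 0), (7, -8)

Lagrange interpolation formula:
P(x) = Σ yᵢ × Lᵢ(x)
where Lᵢ(x) = Π_{j≠i} (x - xⱼ)/(xᵢ - xⱼ)

L_0(6.1) = (6.1 - 7)/(5 - 7) = 0.450000
L_1(6.1) = (6.1 - 5)/(7 - 5) = 0.550000

P(6.1) = 0×L_0(6.1) + (-8)×L_1(6.1)
P(6.1) = -4.400000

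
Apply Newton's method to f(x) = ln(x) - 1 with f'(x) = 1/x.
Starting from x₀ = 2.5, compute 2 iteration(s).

f(x) = ln(x) - 1
f'(x) = 1/x
x₀ = 2.5

Newton-Raphson formula: x_{n+1} = x_n - f(x_n)/f'(x_n)

Iteration 1:
  f(2.500000) = -0.083709
  f'(2.500000) = 0.400000
  x_1 = 2.500000 - (-0.083709)/0.400000 = 2.709273
Iteration 2:
  f(2.709273) = -0.003320
  f'(2.709273) = 0.369103
  x_2 = 2.709273 - (-0.003320)/0.369103 = 2.718267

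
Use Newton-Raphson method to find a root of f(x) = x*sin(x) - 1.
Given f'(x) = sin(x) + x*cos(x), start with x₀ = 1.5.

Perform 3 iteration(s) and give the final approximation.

f(x) = x*sin(x) - 1
f'(x) = sin(x) + x*cos(x)
x₀ = 1.5

Newton-Raphson formula: x_{n+1} = x_n - f(x_n)/f'(x_n)

Iteration 1:
  f(1.500000) = 0.496242
  f'(1.500000) = 1.103601
  x_1 = 1.500000 - 0.496242/1.103601 = 1.050342
Iteration 2:
  f(1.050342) = -0.088730
  f'(1.050342) = 1.389902
  x_2 = 1.050342 - (-0.088730)/1.389902 = 1.114181
Iteration 3:
  f(1.114181) = 0.000033
  f'(1.114181) = 1.388807
  x_3 = 1.114181 - 0.000033/1.388807 = 1.114157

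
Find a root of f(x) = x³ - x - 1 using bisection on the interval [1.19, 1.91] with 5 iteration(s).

f(x) = x³ - x - 1
Initial interval: [1.19, 1.91]

Iteration 1:
  c_1 = (1.190000 + 1.910000)/2 = 1.550000
  f(c_1) = f(1.550000) = 1.173875
  f(a) × f(c) < 0, new interval: [1.190000, 1.550000]
Iteration 2:
  c_2 = (1.190000 + 1.550000)/2 = 1.370000
  f(c_2) = f(1.370000) = 0.201353
  f(a) × f(c) < 0, new interval: [1.190000, 1.370000]
Iteration 3:
  c_3 = (1.190000 + 1.370000)/2 = 1.280000
  f(c_3) = f(1.280000) = -0.182848
  f(a) × f(c) ≥ 0, new interval: [1.280000, 1.370000]
Iteration 4:
  c_4 = (1.280000 + 1.370000)/2 = 1.325000
  f(c_4) = f(1.325000) = 0.001203
  f(a) × f(c) < 0, new interval: [1.280000, 1.325000]
Iteration 5:
  c_5 = (1.280000 + 1.325000)/2 = 1.302500
  f(c_5) = f(1.302500) = -0.092801
  f(a) × f(c) ≥ 0, new interval: [1.302500, 1.325000]

After 5 iteration(s), the approximation is c_5 = 1.302500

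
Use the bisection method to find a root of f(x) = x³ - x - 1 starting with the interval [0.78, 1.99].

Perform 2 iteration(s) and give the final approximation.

f(x) = x³ - x - 1
Initial interval: [0.78, 1.99]

Iteration 1:
  c_1 = (0.780000 + 1.990000)/2 = 1.385000
  f(c_1) = f(1.385000) = 0.271742
  f(a) × f(c) < 0, new interval: [0.780000, 1.385000]
Iteration 2:
  c_2 = (0.780000 + 1.385000)/2 = 1.082500
  f(c_2) = f(1.082500) = -0.814020
  f(a) × f(c) ≥ 0, new interval: [1.082500, 1.385000]

After 2 iteration(s), the approximation is c_2 = 1.082500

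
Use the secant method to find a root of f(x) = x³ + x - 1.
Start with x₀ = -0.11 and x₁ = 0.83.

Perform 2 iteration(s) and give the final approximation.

f(x) = x³ + x - 1
x₀ = -0.11, x₁ = 0.83

Secant formula: x_{n+1} = x_n - f(x_n)(x_n - x_{n-1})/(f(x_n) - f(x_{n-1}))

Iteration 1:
  f(-0.110000) = -1.111331
  f(0.830000) = 0.401787
  x_2 = 0.830000 - 0.401787×(0.830000 - (-0.110000))/(0.401787 - (-1.111331))
       = 0.580396
Iteration 2:
  f(0.830000) = 0.401787
  f(0.580396) = -0.224091
  x_3 = 0.580396 - (-0.224091)×(0.580396 - 0.830000)/(-0.224091 - 0.401787)
       = 0.669765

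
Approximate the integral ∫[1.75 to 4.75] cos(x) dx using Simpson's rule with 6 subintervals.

f(x) = cos(x)
a = 1.75, b = 4.75, n = 6
h = (b - a)/n = 0.500000

Simpson's rule: (h/3)[f(x₀) + 4f(x₁) + 2f(x₂) + ... + f(xₙ)]

x_0 = 1.7500, f(x_0) = -0.178246, coefficient = 1
x_1 = 2.2500, f(x_1) = -0.628174, coefficient = 4
x_2 = 2.7500, f(x_2) = -0.924302, coefficient = 2
x_3 = 3.2500, f(x_3) = -0.994130, coefficient = 4
x_4 = 3.7500, f(x_4) = -0.820559, coefficient = 2
x_5 = 4.2500, f(x_5) = -0.446087, coefficient = 4
x_6 = 4.7500, f(x_6) = 0.037602, coefficient = 1

I ≈ (0.500000/3) × -11.903931 = -1.983988
Exact value: -1.983279
Error: 0.000710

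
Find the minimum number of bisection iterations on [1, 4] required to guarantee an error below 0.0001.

We need (b-a)/2^n ≤ 0.0001
(4 - 1)/2^n ≤ 0.0001
3/2^n ≤ 0.0001
2^n ≥ 30000
n ≥ log₂(30000) = 14.87
n ≥ 15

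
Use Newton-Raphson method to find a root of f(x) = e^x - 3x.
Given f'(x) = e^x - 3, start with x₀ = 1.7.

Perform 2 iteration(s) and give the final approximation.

f(x) = e^x - 3x
f'(x) = e^x - 3
x₀ = 1.7

Newton-Raphson formula: x_{n+1} = x_n - f(x_n)/f'(x_n)

Iteration 1:
  f(1.700000) = 0.373947
  f'(1.700000) = 2.473947
  x_1 = 1.700000 - 0.373947/2.473947 = 1.548846
Iteration 2:
  f(1.548846) = 0.059498
  f'(1.548846) = 1.706036
  x_2 = 1.548846 - 0.059498/1.706036 = 1.513971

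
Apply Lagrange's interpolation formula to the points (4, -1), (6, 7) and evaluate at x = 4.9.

Lagrange interpolation formula:
P(x) = Σ yᵢ × Lᵢ(x)
where Lᵢ(x) = Π_{j≠i} (x - xⱼ)/(xᵢ - xⱼ)

L_0(4.9) = (4.9 - 6)/(4 - 6) = 0.550000
L_1(4.9) = (4.9 - 4)/(6 - 4) = 0.450000

P(4.9) = (-1)×L_0(4.9) + 7×L_1(4.9)
P(4.9) = 2.600000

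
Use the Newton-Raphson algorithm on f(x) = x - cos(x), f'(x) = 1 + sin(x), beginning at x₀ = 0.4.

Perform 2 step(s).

f(x) = x - cos(x)
f'(x) = 1 + sin(x)
x₀ = 0.4

Newton-Raphson formula: x_{n+1} = x_n - f(x_n)/f'(x_n)

Iteration 1:
  f(0.400000) = -0.521061
  f'(0.400000) = 1.389418
  x_1 = 0.400000 - (-0.521061)/1.389418 = 0.775021
Iteration 2:
  f(0.775021) = 0.060615
  f'(0.775021) = 1.699731
  x_2 = 0.775021 - 0.060615/1.699731 = 0.739360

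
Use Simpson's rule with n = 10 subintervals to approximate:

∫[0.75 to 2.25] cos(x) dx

f(x) = cos(x)
a = 0.75, b = 2.25, n = 10
h = (b - a)/n = 0.150000

Simpson's rule: (h/3)[f(x₀) + 4f(x₁) + 2f(x₂) + ... + f(xₙ)]

x_0 = 0.7500, f(x_0) = 0.731689, coefficient = 1
x_1 = 0.9000, f(x_1) = 0.621610, coefficient = 4
x_2 = 1.0500, f(x_2) = 0.497571, coefficient = 2
x_3 = 1.2000, f(x_3) = 0.362358, coefficient = 4
x_4 = 1.3500, f(x_4) = 0.219007, coefficient = 2
x_5 = 1.5000, f(x_5) = 0.070737, coefficient = 4
x_6 = 1.6500, f(x_6) = -0.079121, coefficient = 2
x_7 = 1.8000, f(x_7) = -0.227202, coefficient = 4
x_8 = 1.9500, f(x_8) = -0.370181, coefficient = 2
x_9 = 2.1000, f(x_9) = -0.504846, coefficient = 4
x_10 = 2.2500, f(x_10) = -0.628174, coefficient = 1

I ≈ (0.150000/3) × 1.928694 = 0.096435
Exact value: 0.096434
Error: 0.000000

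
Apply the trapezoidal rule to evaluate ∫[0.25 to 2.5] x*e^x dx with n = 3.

f(x) = x*e^x
a = 0.25, b = 2.5, n = 3
h = (b - a)/n = 0.750000

Trapezoidal rule: (h/2)[f(x₀) + 2f(x₁) + 2f(x₂) + ... + f(xₙ)]

x_0 = 0.2500, f(x_0) = 0.321006, coefficient = 1
x_1 = 1.0000, f(x_1) = 2.718282, coefficient = 2
x_2 = 1.7500, f(x_2) = 10.070555, coefficient = 2
x_3 = 2.5000, f(x_3) = 30.456235, coefficient = 1

I ≈ (0.750000/2) × 56.354914 = 21.133093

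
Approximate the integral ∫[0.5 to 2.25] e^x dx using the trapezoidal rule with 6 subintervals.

f(x) = e^x
a = 0.5, b = 2.25, n = 6
h = (b - a)/n = 0.291667

Trapezoidal rule: (h/2)[f(x₀) + 2f(x₁) + 2f(x₂) + ... + f(xₙ)]

x_0 = 0.5000, f(x_0) = 1.648721, coefficient = 1
x_1 = 0.7917, f(x_1) = 2.207072, coefficient = 2
x_2 = 1.0833, f(x_2) = 2.954512, coefficient = 2
x_3 = 1.3750, f(x_3) = 3.955077, coefficient = 2
x_4 = 1.6667, f(x_4) = 5.294490, coefficient = 2
x_5 = 1.9583, f(x_5) = 7.087505, coefficient = 2
x_6 = 2.2500, f(x_6) = 9.487736, coefficient = 1

I ≈ (0.291667/2) × 54.133767 = 7.894508
Exact value: 7.839015
Error: 0.055493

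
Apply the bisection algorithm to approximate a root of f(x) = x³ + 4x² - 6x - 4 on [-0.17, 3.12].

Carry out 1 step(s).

f(x) = x³ + 4x² - 6x - 4
Initial interval: [-0.17, 3.12]

Iteration 1:
  c_1 = (-0.170000 + 3.120000)/2 = 1.475000
  f(c_1) = f(1.475000) = -0.938453
  f(a) × f(c) ≥ 0, new interval: [1.475000, 3.120000]

After 1 iteration(s), the approximation is c_1 = 1.475000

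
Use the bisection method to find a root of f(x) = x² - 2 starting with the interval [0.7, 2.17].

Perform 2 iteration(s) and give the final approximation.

f(x) = x² - 2
Initial interval: [0.7, 2.17]

Iteration 1:
  c_1 = (0.700000 + 2.170000)/2 = 1.435000
  f(c_1) = f(1.435000) = 0.059225
  f(a) × f(c) < 0, new interval: [0.700000, 1.435000]
Iteration 2:
  c_2 = (0.700000 + 1.435000)/2 = 1.067500
  f(c_2) = f(1.067500) = -0.860444
  f(a) × f(c) ≥ 0, new interval: [1.067500, 1.435000]

After 2 iteration(s), the approximation is c_2 = 1.067500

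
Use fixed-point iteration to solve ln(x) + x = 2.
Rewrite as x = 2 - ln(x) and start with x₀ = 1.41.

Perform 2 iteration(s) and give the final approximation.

Equation: ln(x) + x = 2
Fixed-point form: x = 2 - ln(x)
x₀ = 1.41

x_1 = g(1.410000) = 1.656410
x_2 = g(1.656410) = 1.495347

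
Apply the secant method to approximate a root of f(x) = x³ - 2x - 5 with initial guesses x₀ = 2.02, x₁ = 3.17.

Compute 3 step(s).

f(x) = x³ - 2x - 5
x₀ = 2.02, x₁ = 3.17

Secant formula: x_{n+1} = x_n - f(x_n)(x_n - x_{n-1})/(f(x_n) - f(x_{n-1}))

Iteration 1:
  f(2.020000) = -0.797592
  f(3.170000) = 20.515013
  x_2 = 3.170000 - 20.515013×(3.170000 - 2.020000)/(20.515013 - (-0.797592))
       = 2.063037
Iteration 2:
  f(3.170000) = 20.515013
  f(2.063037) = -0.345537
  x_3 = 2.063037 - (-0.345537)×(2.063037 - 3.170000)/(-0.345537 - 20.515013)
       = 2.081373
Iteration 3:
  f(2.063037) = -0.345537
  f(2.081373) = -0.146003
  x_4 = 2.081373 - (-0.146003)×(2.081373 - 2.063037)/(-0.146003 - (-0.345537))
       = 2.094790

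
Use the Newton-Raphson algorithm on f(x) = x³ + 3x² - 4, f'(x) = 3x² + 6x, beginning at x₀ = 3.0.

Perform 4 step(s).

f(x) = x³ + 3x² - 4
f'(x) = 3x² + 6x
x₀ = 3.0

Newton-Raphson formula: x_{n+1} = x_n - f(x_n)/f'(x_n)

Iteration 1:
  f(3.000000) = 50.000000
  f'(3.000000) = 45.000000
  x_1 = 3.000000 - 50.000000/45.000000 = 1.888889
Iteration 2:
  f(1.888889) = 13.443073
  f'(1.888889) = 22.037037
  x_2 = 1.888889 - 13.443073/22.037037 = 1.278867
Iteration 3:
  f(1.278867) = 2.998092
  f'(1.278867) = 12.579706
  x_3 = 1.278867 - 2.998092/12.579706 = 1.040539
Iteration 4:
  f(1.040539) = 0.374782
  f'(1.040539) = 9.491404
  x_4 = 1.040539 - 0.374782/9.491404 = 1.001053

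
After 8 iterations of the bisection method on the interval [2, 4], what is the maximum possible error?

Bisection error bound: |error| ≤ (b-a)/2^n
|error| ≤ (4 - 2)/2^8 = 2/2^8
|error| ≤ 0.0078125000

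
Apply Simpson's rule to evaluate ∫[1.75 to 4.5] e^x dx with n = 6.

f(x) = e^x
a = 1.75, b = 4.5, n = 6
h = (b - a)/n = 0.458333

Simpson's rule: (h/3)[f(x₀) + 4f(x₁) + 2f(x₂) + ... + f(xₙ)]

x_0 = 1.7500, f(x_0) = 5.754603, coefficient = 1
x_1 = 2.2083, f(x_1) = 9.100536, coefficient = 4
x_2 = 2.6667, f(x_2) = 14.391916, coefficient = 2
x_3 = 3.1250, f(x_3) = 22.759895, coefficient = 4
x_4 = 3.5833, f(x_4) = 35.993319, coefficient = 2
x_5 = 4.0417, f(x_5) = 56.921132, coefficient = 4
x_6 = 4.5000, f(x_6) = 90.017131, coefficient = 1

I ≈ (0.458333/3) × 551.668458 = 84.282681
Exact value: 84.262529
Error: 0.020153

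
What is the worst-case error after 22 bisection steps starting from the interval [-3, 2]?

Bisection error bound: |error| ≤ (b-a)/2^n
|error| ≤ (2 - (-3))/2^22 = 5/2^22
|error| ≤ 0.0000011921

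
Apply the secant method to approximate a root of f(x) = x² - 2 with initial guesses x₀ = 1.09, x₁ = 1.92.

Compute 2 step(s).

f(x) = x² - 2
x₀ = 1.09, x₁ = 1.92

Secant formula: x_{n+1} = x_n - f(x_n)(x_n - x_{n-1})/(f(x_n) - f(x_{n-1}))

Iteration 1:
  f(1.090000) = -0.811900
  f(1.920000) = 1.686400
  x_2 = 1.920000 - 1.686400×(1.920000 - 1.090000)/(1.686400 - (-0.811900))
       = 1.359734
Iteration 2:
  f(1.920000) = 1.686400
  f(1.359734) = -0.151123
  x_3 = 1.359734 - (-0.151123)×(1.359734 - 1.920000)/(-0.151123 - 1.686400)
       = 1.405812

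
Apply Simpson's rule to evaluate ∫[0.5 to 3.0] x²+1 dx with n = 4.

f(x) = x²+1
a = 0.5, b = 3.0, n = 4
h = (b - a)/n = 0.625000

Simpson's rule: (h/3)[f(x₀) + 4f(x₁) + 2f(x₂) + ... + f(xₙ)]

x_0 = 0.5000, f(x_0) = 1.250000, coefficient = 1
x_1 = 1.1250, f(x_1) = 2.265625, coefficient = 4
x_2 = 1.7500, f(x_2) = 4.062500, coefficient = 2
x_3 = 2.3750, f(x_3) = 6.640625, coefficient = 4
x_4 = 3.0000, f(x_4) = 10.000000, coefficient = 1

I ≈ (0.625000/3) × 55.000000 = 11.458333
Exact value: 11.458333
Error: 0.000000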